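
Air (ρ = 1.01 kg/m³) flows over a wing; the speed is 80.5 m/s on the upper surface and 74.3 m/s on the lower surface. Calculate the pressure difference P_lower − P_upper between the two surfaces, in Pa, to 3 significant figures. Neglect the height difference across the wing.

The pressure is lower where the speed is higher: ΔP = ½ρ(v_up² − v_low²).
ΔP = ½·1.01·(80.5² − 74.3²) = 485 Pa.

485 Pa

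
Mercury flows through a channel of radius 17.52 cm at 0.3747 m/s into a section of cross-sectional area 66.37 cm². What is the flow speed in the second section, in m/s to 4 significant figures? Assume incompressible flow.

v₂ ≈ 5.444 m/s

Mass conservation (A₁v₁ = A₂v₂) gives v₂ = 0.3747 × 964.3/66.37 = 5.444 m/s.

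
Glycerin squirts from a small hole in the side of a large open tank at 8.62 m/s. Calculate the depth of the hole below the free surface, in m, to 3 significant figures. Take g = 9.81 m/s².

h ≈ 3.79 m

For a small hole in a large open tank, ½v² = gh, giving h = v²/(2g).
h = 8.62²/(2·9.81) = 74.3/19.62 = 3.79 m.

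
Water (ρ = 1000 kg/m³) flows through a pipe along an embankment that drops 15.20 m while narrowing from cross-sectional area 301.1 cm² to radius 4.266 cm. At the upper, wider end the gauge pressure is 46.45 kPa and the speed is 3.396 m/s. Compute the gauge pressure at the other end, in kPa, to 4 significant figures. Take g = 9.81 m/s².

P₂ = 41.39 kPa

Mass conservation (A₁v₁ = A₂v₂) gives v₂ = 3.396 × 301.1/57.17 = 17.88 m/s.
Applying Bernoulli between the two ends and solving for P₂: P₂ = P₁ + ½ρ(v₁² − v₂²) − ρgΔh.
P₂ = 46450 + ½·1000·(3.396² − 17.88²) − 1000·9.81·(−15.20) = 46450 + (-154200) − (-149100) = 41390 Pa.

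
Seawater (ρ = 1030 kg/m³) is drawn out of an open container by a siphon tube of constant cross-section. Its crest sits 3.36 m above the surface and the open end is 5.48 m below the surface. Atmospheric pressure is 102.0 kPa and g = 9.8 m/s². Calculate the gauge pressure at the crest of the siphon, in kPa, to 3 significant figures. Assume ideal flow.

P_gauge = -89.2 kPa

The outlet speed comes from Torricelli: v = √(2g·5.48) = 10.4 m/s.
With constant cross-section the crest speed equals v; applying Bernoulli from the surface up to the crest, P_top = P_atm − ½ρv² − ρg·h_top.
P_top = 102000 − ½·1030·10.4² − 1030·9.8·3.36 = 12800 Pa. So P_gauge = P_top − P_atm = -89200 Pa.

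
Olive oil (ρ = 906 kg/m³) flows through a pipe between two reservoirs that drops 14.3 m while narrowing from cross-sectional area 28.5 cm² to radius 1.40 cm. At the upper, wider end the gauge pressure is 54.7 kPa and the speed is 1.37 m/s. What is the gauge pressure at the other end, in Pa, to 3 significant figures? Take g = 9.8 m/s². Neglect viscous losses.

164000 Pa

By continuity, v₂ = v₁·A₁/A₂ = 1.37·(28.5/6.16) = 6.34 m/s.
Bernoulli: P₁ + ½ρv₁² + ρg h₁ = P₂ + ½ρv₂² + ρg h₂, so P₂ = P₁ + ½ρ(v₁² − v₂²) − ρg(h₂ − h₁).
P₂ = 54700 + ½·906·(1.37² − 6.34²) − 906·9.8·(−14.3) = 54700 + (-17400) − (-127000) = 164000 Pa.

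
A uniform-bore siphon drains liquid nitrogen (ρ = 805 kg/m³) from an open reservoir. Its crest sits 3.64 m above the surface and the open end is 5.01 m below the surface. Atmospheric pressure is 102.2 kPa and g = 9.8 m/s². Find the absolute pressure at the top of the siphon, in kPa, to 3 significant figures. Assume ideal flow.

P_top = 34.0 kPa

From the surface to the outlet (both open to atmosphere, surface at rest): v = √(2g·h_out) = √(2·9.8·5.01) = 9.91 m/s.
Continuity keeps v the same throughout the tube; from surface to crest, P_atm + 0 = P_top + ½ρv² + ρg·h_top.
P_top = 102200 − ½·805·9.91² − 805·9.8·3.64 = 34000 Pa.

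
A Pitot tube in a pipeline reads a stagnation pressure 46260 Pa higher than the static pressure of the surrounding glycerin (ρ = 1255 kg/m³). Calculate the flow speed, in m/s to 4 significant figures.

Bernoulli between the free stream and the stagnation point: ½ρv² = P_stag − P_static.
v = √(2ΔP/ρ) = √(2·46260/1255) = 8.586 m/s.

v = 8.586 m/s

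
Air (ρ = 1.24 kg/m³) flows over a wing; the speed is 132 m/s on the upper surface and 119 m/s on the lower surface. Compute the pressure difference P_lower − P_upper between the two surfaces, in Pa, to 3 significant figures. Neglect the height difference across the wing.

The pressure is lower where the speed is higher: ΔP = ½ρ(v_up² − v_low²).
ΔP = ½·1.24·(132² − 119²) = 2020 Pa.

ΔP = 2020 Pa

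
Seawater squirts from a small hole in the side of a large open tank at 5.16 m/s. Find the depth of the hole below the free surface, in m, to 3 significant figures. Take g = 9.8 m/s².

h ≈ 1.36 m

Torricelli: v = √(2gh), so h = v²/(2g).
h = 5.16²/(2·9.8) = 26.6/19.60 = 1.36 m.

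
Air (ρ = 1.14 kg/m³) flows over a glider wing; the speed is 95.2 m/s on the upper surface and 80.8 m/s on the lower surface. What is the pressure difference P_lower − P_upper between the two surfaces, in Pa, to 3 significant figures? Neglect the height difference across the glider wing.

ΔP ≈ 1440 Pa

Bernoulli (same height): P_lower − P_upper = ½ρ(v_upper² − v_lower²).
ΔP = ½·1.14·(95.2² − 80.8²) = 1440 Pa.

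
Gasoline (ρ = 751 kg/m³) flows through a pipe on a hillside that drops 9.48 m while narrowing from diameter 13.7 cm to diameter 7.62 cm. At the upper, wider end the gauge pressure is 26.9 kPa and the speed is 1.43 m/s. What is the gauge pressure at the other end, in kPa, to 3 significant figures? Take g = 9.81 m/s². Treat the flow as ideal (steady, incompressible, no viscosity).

By continuity, v₂ = v₁·A₁/A₂ = 1.43·(147/45.6) = 4.62 m/s.
Bernoulli: P₁ + ½ρv₁² + ρg h₁ = P₂ + ½ρv₂² + ρg h₂, so P₂ = P₁ + ½ρ(v₁² − v₂²) − ρg(h₂ − h₁).
P₂ = 26900 + ½·751·(1.43² − 4.62²) − 751·9.81·(−9.48) = 26900 + (-7260) − (-69800) = 89500 Pa.

P₂ = 89.5 kPa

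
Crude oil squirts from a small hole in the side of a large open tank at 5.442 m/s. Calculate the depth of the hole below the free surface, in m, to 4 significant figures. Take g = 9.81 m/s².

1.509 m

Inverting v = √(2gh) gives h = v² / 2g.
h = 5.442²/(2·9.81) = 29.62/19.62 = 1.509 m.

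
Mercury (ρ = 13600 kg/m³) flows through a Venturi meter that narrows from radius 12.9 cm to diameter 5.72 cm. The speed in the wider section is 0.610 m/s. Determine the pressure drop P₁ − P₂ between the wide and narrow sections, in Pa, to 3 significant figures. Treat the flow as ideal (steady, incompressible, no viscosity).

ΔP = 1040000 Pa

Continuity gives A₁v₁ = A₂v₂, so v₂ = (523 cm²)/(25.7 cm²) × 0.610 m/s = 12.4 m/s.
Along the horizontal streamline, P + ½ρv² is constant.
P₁ − P₂ = ½·13600·(12.4² − 0.610²) = ½·13600·154 = 1040000 Pa.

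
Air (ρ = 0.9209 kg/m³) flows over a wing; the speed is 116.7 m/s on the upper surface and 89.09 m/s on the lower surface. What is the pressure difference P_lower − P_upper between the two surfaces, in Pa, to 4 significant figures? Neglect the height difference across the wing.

ΔP ≈ 2616 Pa

Bernoulli (same height): P_lower − P_upper = ½ρ(v_upper² − v_lower²).
ΔP = ½·0.9209·(116.7² − 89.09²) = 2616 Pa.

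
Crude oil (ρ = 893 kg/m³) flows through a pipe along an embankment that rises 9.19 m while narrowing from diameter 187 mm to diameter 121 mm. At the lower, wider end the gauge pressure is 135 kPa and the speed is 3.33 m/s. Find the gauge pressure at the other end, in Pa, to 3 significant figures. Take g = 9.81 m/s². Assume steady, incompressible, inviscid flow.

P₂ ≈ 31200 Pa

Mass conservation (A₁v₁ = A₂v₂) gives v₂ = 3.33 × 275/115 = 7.95 m/s.
Applying Bernoulli between the two ends and solving for P₂: P₂ = P₁ + ½ρ(v₁² − v₂²) − ρgΔh.
P₂ = 135000 + ½·893·(3.33² − 7.95²) − 893·9.81·(+9.19) = 135000 + (-23300) − (80500) = 31200 Pa.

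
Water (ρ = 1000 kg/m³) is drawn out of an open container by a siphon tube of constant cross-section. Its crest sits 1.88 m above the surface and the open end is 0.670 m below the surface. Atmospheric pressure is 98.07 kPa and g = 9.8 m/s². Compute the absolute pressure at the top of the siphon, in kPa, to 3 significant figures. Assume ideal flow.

The outlet speed comes from Torricelli: v = √(2g·0.670) = 3.62 m/s.
The bore is uniform, so the speed at the crest is the same v. Bernoulli surface→crest: P_atm = P_top + ½ρv² + ρg·h_top.
P_top = 98070 − ½·1000·3.62² − 1000·9.8·1.88 = 73100 Pa.

P_top ≈ 73.1 kPa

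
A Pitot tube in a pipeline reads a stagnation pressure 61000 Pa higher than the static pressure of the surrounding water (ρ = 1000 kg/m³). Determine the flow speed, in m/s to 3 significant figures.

At the stagnation point the flow is brought to rest, so Bernoulli gives P_stag − P_static = ½ρv².
v = √(2ΔP/ρ) = √(2·61000/1000) = 11.0 m/s.

v = 11.0 m/s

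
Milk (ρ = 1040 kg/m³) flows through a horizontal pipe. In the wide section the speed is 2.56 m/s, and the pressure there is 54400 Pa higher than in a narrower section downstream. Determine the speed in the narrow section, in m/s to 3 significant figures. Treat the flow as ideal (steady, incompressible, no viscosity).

With h₁ = h₂, rearranging Bernoulli gives v₂ = √(v₁² + 2ΔP/ρ).
v₂ = √(2.56² + 2·54400/1040) = √(6.55 + 105) = 10.5 m/s.

v₂ ≈ 10.5 m/s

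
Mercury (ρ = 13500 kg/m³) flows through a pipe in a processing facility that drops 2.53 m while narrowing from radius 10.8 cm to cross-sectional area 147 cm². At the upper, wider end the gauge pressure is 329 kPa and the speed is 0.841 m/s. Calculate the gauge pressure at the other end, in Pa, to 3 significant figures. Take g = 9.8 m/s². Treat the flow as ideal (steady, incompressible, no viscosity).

Mass conservation (A₁v₁ = A₂v₂) gives v₂ = 0.841 × 366/147 = 2.10 m/s.
Applying Bernoulli between the two ends and solving for P₂: P₂ = P₁ + ½ρ(v₁² − v₂²) − ρgΔh.
P₂ = 329000 + ½·13500·(0.841² − 2.10²) − 13500·9.8·(−2.53) = 329000 + (-24900) − (-335000) = 639000 Pa.

P₂ = 639000 Pa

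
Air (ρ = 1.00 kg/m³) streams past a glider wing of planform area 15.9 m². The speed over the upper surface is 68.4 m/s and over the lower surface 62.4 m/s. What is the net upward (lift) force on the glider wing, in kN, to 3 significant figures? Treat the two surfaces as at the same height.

From P + ½ρv² = const at equal height, P_low − P_up = ½ρ(v_up² − v_low²).
ΔP = ½·1.00·(68.4² − 62.4²) = 392 Pa.
Lift = ΔP · A = 392 × 15.9 = 6240 N.

F = 6.24 kN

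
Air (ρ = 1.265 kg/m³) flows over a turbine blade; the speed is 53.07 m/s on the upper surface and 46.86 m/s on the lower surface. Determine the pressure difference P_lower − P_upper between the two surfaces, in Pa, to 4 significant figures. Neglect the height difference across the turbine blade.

392.5 Pa

The pressure is lower where the speed is higher: ΔP = ½ρ(v_up² − v_low²).
ΔP = ½·1.265·(53.07² − 46.86²) = 392.5 Pa.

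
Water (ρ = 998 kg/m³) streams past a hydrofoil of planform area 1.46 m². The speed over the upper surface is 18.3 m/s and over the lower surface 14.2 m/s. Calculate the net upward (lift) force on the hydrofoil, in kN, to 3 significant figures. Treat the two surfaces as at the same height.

97.1 kN

The faster flow above has the lower pressure; Bernoulli (same height) gives ΔP = ½ρ(v_up² − v_low²).
ΔP = ½·998·(18.3² − 14.2²) = 66500 Pa.
Lift = ΔP · A = 66500 × 1.46 = 97100 N.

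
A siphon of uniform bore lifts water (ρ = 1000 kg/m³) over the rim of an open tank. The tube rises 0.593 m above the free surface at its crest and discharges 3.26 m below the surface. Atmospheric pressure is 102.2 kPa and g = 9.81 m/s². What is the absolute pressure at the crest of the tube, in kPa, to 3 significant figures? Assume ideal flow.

From the surface to the outlet (both open to atmosphere, surface at rest): v = √(2g·h_out) = √(2·9.81·3.26) = 8.00 m/s.
The bore is uniform, so the speed at the crest is the same v. Bernoulli surface→crest: P_atm = P_top + ½ρv² + ρg·h_top.
P_top = 102200 − ½·1000·8.00² − 1000·9.81·0.593 = 64400 Pa.

64.4 kPa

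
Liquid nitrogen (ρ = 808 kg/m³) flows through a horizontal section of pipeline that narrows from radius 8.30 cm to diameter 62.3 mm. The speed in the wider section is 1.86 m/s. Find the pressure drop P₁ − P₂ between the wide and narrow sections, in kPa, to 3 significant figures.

The volume flow rate is constant, so v₂ = (A₁/A₂)v₁ = (216/30.5)·1.86 = 13.2 m/s.
With no height change, Bernoulli's equation is P₁ + ½ρv₁² = P₂ + ½ρv₂².
P₁ − P₂ = ½·808·(13.2² − 1.86²) = ½·808·171 = 69100 Pa.

69.1 kPa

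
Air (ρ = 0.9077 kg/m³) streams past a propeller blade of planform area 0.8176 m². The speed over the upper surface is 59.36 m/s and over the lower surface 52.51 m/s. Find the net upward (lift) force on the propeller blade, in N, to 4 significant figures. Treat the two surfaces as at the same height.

F ≈ 284.4 N

From P + ½ρv² = const at equal height, P_low − P_up = ½ρ(v_up² − v_low²).
ΔP = ½·0.9077·(59.36² − 52.51²) = 347.8 Pa.
Lift = ΔP · A = 347.8 × 0.8176 = 284.4 N.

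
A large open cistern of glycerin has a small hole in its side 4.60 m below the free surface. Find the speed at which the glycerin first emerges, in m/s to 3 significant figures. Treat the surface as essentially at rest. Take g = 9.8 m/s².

v ≈ 9.50 m/s

Bernoulli from surface to hole (P equal, v_surface ≈ 0): v = √(2gh) = √(2×9.8×4.60) = 9.50 m/s.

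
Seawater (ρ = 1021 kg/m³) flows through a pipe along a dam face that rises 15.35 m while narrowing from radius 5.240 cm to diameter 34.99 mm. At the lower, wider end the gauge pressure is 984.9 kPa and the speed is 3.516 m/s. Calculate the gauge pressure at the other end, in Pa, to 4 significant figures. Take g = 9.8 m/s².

Continuity gives A₁v₁ = A₂v₂, so v₂ = (86.26 cm²)/(9.616 cm²) × 3.516 m/s = 31.54 m/s.
Energy conservation along the streamline gives P₂ = P₁ − ½ρ(v₂² − v₁²) − ρg(h₂ − h₁).
P₂ = 984900 + ½·1021·(3.516² − 31.54²) − 1021·9.8·(+15.35) = 984900 + (-501600) − (153600) = 329700 Pa.

P₂ ≈ 329700 Pa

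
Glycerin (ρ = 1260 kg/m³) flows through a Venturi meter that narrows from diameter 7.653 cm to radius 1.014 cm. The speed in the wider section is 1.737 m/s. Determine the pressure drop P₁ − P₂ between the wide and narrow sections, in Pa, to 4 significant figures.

ΔP ≈ 383600 Pa

Continuity gives A₁v₁ = A₂v₂, so v₂ = (46.00 cm²)/(3.230 cm²) × 1.737 m/s = 24.74 m/s.
Along the horizontal streamline, P + ½ρv² is constant.
P₁ − P₂ = ½·1260·(24.74² − 1.737²) = ½·1260·608.8 = 383600 Pa.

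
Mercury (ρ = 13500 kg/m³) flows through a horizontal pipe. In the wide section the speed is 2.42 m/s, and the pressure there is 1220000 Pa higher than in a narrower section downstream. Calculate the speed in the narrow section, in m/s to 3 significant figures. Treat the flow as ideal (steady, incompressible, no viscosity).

v₂ ≈ 13.7 m/s

Horizontal Bernoulli: P₁ + ½ρv₁² = P₂ + ½ρv₂², so v₂² = v₁² + 2(P₁ − P₂)/ρ.
v₂ = √(2.42² + 2·1220000/13500) = √(5.86 + 181) = 13.7 m/s.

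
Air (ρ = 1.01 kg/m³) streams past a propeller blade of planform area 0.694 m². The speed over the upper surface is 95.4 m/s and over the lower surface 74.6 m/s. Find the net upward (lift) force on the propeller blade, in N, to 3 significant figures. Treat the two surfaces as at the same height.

With equal heights on the two surfaces, Bernoulli gives P_lower − P_upper = ½ρ(v_upper² − v_lower²).
ΔP = ½·1.01·(95.4² − 74.6²) = 1790 Pa.
Lift = ΔP · A = 1790 × 0.694 = 1240 N.

F ≈ 1240 N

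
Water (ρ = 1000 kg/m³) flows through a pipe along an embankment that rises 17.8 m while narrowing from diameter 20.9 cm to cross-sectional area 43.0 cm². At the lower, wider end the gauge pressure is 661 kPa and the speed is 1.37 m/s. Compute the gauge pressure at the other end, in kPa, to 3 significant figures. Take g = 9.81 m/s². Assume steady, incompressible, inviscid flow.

428 kPa

Continuity gives A₁v₁ = A₂v₂, so v₂ = (343 cm²)/(43.0 cm²) × 1.37 m/s = 10.9 m/s.
Energy conservation along the streamline gives P₂ = P₁ − ½ρ(v₂² − v₁²) − ρg(h₂ − h₁).
P₂ = 661000 + ½·1000·(1.37² − 10.9²) − 1000·9.81·(+17.8) = 661000 + (-58800) − (175000) = 428000 Pa.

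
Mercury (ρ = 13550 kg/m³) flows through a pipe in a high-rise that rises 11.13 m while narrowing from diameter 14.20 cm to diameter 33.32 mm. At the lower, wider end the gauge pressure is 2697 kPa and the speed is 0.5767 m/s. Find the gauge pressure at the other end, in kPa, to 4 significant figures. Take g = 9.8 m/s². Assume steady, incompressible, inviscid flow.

By continuity, v₂ = v₁·A₁/A₂ = 0.5767·(158.4/8.720) = 10.47 m/s.
Bernoulli: P₁ + ½ρv₁² + ρg h₁ = P₂ + ½ρv₂² + ρg h₂, so P₂ = P₁ + ½ρ(v₁² − v₂²) − ρg(h₂ − h₁).
P₂ = 2697000 + ½·13550·(0.5767² − 10.47²) − 13550·9.8·(+11.13) = 2697000 + (-741000) − (1478000) = 478000 Pa.

478.0 kPa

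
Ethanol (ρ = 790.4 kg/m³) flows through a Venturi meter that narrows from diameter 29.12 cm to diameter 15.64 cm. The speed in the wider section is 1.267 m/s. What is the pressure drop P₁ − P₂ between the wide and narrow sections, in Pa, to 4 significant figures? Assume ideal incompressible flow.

Mass conservation (A₁v₁ = A₂v₂) gives v₂ = 1.267 × 666.0/192.1 = 4.392 m/s.
Bernoulli (h₁ = h₂): P₁ − P₂ = ½ρ(v₂² − v₁²).
P₁ − P₂ = ½·790.4·(4.392² − 1.267²) = ½·790.4·17.69 = 6990 Pa.

ΔP = 6990 Pa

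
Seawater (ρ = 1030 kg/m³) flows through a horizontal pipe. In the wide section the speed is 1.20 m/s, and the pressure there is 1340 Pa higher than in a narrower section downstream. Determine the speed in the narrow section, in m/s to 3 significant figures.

v₂ ≈ 2.01 m/s

With h₁ = h₂, rearranging Bernoulli gives v₂ = √(v₁² + 2ΔP/ρ).
v₂ = √(1.20² + 2·1340/1030) = √(1.44 + 2.60) = 2.01 m/s.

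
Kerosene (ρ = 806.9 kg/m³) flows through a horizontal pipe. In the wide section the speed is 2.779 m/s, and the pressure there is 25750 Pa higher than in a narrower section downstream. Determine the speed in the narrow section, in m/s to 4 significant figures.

v₂ = 8.459 m/s

Horizontal Bernoulli: P₁ + ½ρv₁² = P₂ + ½ρv₂², so v₂² = v₁² + 2(P₁ − P₂)/ρ.
v₂ = √(2.779² + 2·25750/806.9) = √(7.723 + 63.82) = 8.459 m/s.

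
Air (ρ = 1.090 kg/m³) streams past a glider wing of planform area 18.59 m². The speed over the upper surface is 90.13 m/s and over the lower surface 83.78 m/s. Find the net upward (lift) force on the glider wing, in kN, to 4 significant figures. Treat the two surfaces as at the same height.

With equal heights on the two surfaces, Bernoulli gives P_lower − P_upper = ½ρ(v_upper² − v_lower²).
ΔP = ½·1.090·(90.13² − 83.78²) = 601.9 Pa.
Lift = ΔP · A = 601.9 × 18.59 = 11190 N.

F ≈ 11.19 kN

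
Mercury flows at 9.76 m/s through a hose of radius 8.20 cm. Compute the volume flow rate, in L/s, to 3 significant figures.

Q = A·v = 0.0211 m² × 9.76 m/s = 0.206 m³/s.
Converting: 0.206 m³/s × 1000 = 206 L/s.

Q ≈ 206 L/s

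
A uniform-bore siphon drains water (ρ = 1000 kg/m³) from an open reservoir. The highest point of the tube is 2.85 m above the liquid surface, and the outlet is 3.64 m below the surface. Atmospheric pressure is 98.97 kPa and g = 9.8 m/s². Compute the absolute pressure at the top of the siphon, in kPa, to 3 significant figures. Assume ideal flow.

Bernoulli surface→outlet gives ½v² = g·h_out, so v = √(2·9.8·3.64) = 8.45 m/s.
The bore is uniform, so the speed at the crest is the same v. Bernoulli surface→crest: P_atm = P_top + ½ρv² + ρg·h_top.
P_top = 98970 − ½·1000·8.45² − 1000·9.8·2.85 = 35400 Pa.

35.4 kPa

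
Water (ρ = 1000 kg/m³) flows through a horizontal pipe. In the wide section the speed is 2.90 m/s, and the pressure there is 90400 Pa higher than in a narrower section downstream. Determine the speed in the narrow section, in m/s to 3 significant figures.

v₂ = 13.8 m/s

With h₁ = h₂, rearranging Bernoulli gives v₂ = √(v₁² + 2ΔP/ρ).
v₂ = √(2.90² + 2·90400/1000) = √(8.41 + 181) = 13.8 m/s.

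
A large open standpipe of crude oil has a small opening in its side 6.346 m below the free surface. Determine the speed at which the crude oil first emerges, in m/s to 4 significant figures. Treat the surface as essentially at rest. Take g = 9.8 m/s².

With the surface at rest and both surface and jet at atmospheric pressure, Bernoulli gives ρg h = ½ρv², so v = √(2gh) = √(2·9.8·6.346) = 11.15 m/s.

11.15 m/s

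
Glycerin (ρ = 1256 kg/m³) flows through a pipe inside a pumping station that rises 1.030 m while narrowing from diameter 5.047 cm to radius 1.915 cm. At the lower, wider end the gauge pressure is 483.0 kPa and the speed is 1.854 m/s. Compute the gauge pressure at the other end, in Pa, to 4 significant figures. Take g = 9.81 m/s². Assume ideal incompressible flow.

P₂ ≈ 466000 Pa

By continuity, v₂ = v₁·A₁/A₂ = 1.854·(20.01/11.52) = 3.219 m/s.
Bernoulli: P₁ + ½ρv₁² + ρg h₁ = P₂ + ½ρv₂² + ρg h₂, so P₂ = P₁ + ½ρ(v₁² − v₂²) − ρg(h₂ − h₁).
P₂ = 483000 + ½·1256·(1.854² − 3.219²) − 1256·9.81·(+1.030) = 483000 + (-4350) − (12690) = 466000 Pa.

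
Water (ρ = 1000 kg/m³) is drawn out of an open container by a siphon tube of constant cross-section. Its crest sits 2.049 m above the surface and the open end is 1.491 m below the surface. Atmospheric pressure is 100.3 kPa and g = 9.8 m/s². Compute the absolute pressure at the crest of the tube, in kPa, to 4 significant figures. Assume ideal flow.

P_top ≈ 65.61 kPa

From the surface to the outlet (both open to atmosphere, surface at rest): v = √(2g·h_out) = √(2·9.8·1.491) = 5.406 m/s.
With constant cross-section the crest speed equals v; applying Bernoulli from the surface up to the crest, P_top = P_atm − ½ρv² − ρg·h_top.
P_top = 100300 − ½·1000·5.406² − 1000·9.8·2.049 = 65610 Pa.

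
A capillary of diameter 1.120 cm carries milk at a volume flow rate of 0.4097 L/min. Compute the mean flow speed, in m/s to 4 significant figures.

v = 0.06931 m/s

Q = 0.4097 L/min = 0.000006828 m³/s.
v = Q/A = 0.000006828 / 0.00009852 = 0.06931 m/s.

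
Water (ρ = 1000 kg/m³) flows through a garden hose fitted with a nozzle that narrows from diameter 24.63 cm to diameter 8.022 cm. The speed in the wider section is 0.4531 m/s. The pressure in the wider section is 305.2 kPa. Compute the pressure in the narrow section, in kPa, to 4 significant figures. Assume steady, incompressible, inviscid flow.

Continuity gives A₁v₁ = A₂v₂, so v₂ = (476.5 cm²)/(50.54 cm²) × 0.4531 m/s = 4.271 m/s.
Along the horizontal streamline, P + ½ρv² is constant.
P₂ = P₁ − ½ρ(v₂² − v₁²) = 305200 − ½·1000·(4.271² − 0.4531²) = 305200 − 9019 = 296200 Pa.

296.2 kPa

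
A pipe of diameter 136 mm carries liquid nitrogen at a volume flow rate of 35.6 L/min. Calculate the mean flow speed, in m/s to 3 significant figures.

Q = 35.6 L/min = 0.000593 m³/s.
v = Q/A = 0.000593 / 0.0145 = 0.0408 m/s.

v = 0.0408 m/s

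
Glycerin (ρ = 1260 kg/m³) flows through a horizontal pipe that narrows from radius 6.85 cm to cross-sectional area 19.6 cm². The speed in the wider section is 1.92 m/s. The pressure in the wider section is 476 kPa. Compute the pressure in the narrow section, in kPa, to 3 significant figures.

P₂ ≈ 347 kPa

By continuity, v₂ = v₁·A₁/A₂ = 1.92·(147/19.6) = 14.4 m/s.
The pipe is horizontal, so Bernoulli reduces to P₁ + ½ρv₁² = P₂ + ½ρv₂².
P₂ = P₁ − ½ρ(v₂² − v₁²) = 476000 − ½·1260·(14.4² − 1.92²) = 476000 − 129000 = 347000 Pa.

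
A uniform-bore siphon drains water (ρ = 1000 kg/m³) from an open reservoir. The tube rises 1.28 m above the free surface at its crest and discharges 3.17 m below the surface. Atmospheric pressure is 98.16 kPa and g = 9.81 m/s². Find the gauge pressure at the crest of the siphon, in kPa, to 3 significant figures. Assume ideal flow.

Bernoulli surface→outlet gives ½v² = g·h_out, so v = √(2·9.81·3.17) = 7.89 m/s.
Continuity keeps v the same throughout the tube; from surface to crest, P_atm + 0 = P_top + ½ρv² + ρg·h_top.
P_top = 98160 − ½·1000·7.89² − 1000·9.81·1.28 = 54500 Pa. So P_gauge = P_top − P_atm = -43700 Pa.

-43.7 kPa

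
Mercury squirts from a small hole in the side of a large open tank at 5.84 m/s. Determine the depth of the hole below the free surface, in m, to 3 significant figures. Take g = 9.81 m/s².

h = 1.74 m

Torricelli: v = √(2gh), so h = v²/(2g).
h = 5.84²/(2·9.81) = 34.1/19.62 = 1.74 m.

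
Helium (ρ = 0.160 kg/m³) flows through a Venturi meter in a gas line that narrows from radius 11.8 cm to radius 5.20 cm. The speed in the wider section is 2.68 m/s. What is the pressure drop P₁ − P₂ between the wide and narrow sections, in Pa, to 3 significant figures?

14.7 Pa

The volume flow rate is constant, so v₂ = (A₁/A₂)v₁ = (437/84.9)·2.68 = 13.8 m/s.
Along the horizontal streamline, P + ½ρv² is constant.
P₁ − P₂ = ½·0.160·(13.8² − 2.68²) = ½·0.160·183 = 14.7 Pa.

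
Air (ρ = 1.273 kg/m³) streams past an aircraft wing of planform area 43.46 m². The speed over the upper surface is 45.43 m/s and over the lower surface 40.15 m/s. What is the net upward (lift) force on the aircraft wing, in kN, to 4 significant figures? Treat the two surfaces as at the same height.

The faster flow above has the lower pressure; Bernoulli (same height) gives ΔP = ½ρ(v_up² − v_low²).
ΔP = ½·1.273·(45.43² − 40.15²) = 287.6 Pa.
Lift = ΔP · A = 287.6 × 43.46 = 12500 N.

12.50 kN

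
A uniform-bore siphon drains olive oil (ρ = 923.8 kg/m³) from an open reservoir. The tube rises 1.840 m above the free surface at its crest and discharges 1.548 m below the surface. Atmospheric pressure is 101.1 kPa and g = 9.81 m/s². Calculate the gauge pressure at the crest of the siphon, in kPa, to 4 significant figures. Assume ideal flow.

P_gauge = -30.70 kPa

The outlet speed comes from Torricelli: v = √(2g·1.548) = 5.511 m/s.
Continuity keeps v the same throughout the tube; from surface to crest, P_atm + 0 = P_top + ½ρv² + ρg·h_top.
P_top = 101100 − ½·923.8·5.511² − 923.8·9.81·1.840 = 70400 Pa. So P_gauge = P_top − P_atm = -30700 Pa.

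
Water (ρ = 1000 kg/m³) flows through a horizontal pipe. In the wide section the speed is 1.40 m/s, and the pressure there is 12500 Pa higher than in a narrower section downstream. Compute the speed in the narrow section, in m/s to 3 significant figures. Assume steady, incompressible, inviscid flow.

Horizontal Bernoulli: P₁ + ½ρv₁² = P₂ + ½ρv₂², so v₂² = v₁² + 2(P₁ − P₂)/ρ.
v₂ = √(1.40² + 2·12500/1000) = √(1.96 + 25.0) = 5.19 m/s.

v₂ ≈ 5.19 m/s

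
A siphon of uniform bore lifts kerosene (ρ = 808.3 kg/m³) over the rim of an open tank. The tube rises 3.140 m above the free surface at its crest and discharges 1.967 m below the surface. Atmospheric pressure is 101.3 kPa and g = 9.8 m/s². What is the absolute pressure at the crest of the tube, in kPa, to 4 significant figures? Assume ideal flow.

Bernoulli surface→outlet gives ½v² = g·h_out, so v = √(2·9.8·1.967) = 6.209 m/s.
The bore is uniform, so the speed at the crest is the same v. Bernoulli surface→crest: P_atm = P_top + ½ρv² + ρg·h_top.
P_top = 101300 − ½·808.3·6.209² − 808.3·9.8·3.140 = 60850 Pa.

60.85 kPa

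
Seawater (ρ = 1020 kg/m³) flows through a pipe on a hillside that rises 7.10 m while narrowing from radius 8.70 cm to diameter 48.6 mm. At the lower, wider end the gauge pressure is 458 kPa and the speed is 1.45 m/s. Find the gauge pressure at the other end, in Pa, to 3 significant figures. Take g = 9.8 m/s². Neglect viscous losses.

212000 Pa

Continuity gives A₁v₁ = A₂v₂, so v₂ = (238 cm²)/(18.6 cm²) × 1.45 m/s = 18.6 m/s.
Applying Bernoulli between the two ends and solving for P₂: P₂ = P₁ + ½ρ(v₁² − v₂²) − ρgΔh.
P₂ = 458000 + ½·1020·(1.45² − 18.6²) − 1020·9.8·(+7.10) = 458000 + (-175000) − (71000) = 212000 Pa.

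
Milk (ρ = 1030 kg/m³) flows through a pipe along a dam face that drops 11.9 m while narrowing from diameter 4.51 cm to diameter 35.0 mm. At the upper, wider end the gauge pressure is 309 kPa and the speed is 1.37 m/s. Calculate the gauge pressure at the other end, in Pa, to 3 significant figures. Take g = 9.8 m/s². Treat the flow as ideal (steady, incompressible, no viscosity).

P₂ ≈ 427000 Pa

By continuity, v₂ = v₁·A₁/A₂ = 1.37·(16.0/9.62) = 2.27 m/s.
Applying Bernoulli between the two ends and solving for P₂: P₂ = P₁ + ½ρ(v₁² − v₂²) − ρgΔh.
P₂ = 309000 + ½·1030·(1.37² − 2.27²) − 1030·9.8·(−11.9) = 309000 + (-1700) − (-120000) = 427000 Pa.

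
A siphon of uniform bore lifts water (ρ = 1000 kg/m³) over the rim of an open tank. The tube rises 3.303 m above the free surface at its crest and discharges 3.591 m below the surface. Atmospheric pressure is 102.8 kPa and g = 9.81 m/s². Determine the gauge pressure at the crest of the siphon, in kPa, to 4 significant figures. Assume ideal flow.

P_gauge = -67.63 kPa

Bernoulli surface→outlet gives ½v² = g·h_out, so v = √(2·9.81·3.591) = 8.394 m/s.
With constant cross-section the crest speed equals v; applying Bernoulli from the surface up to the crest, P_top = P_atm − ½ρv² − ρg·h_top.
P_top = 102800 − ½·1000·8.394² − 1000·9.81·3.303 = 35170 Pa. So P_gauge = P_top − P_atm = -67630 Pa.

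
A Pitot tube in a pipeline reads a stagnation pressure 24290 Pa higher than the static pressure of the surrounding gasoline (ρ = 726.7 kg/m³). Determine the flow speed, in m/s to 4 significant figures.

The dynamic pressure equals the rise in static pressure at the stagnation point: ΔP = ½ρv².
v = √(2ΔP/ρ) = √(2·24290/726.7) = 8.176 m/s.

v = 8.176 m/s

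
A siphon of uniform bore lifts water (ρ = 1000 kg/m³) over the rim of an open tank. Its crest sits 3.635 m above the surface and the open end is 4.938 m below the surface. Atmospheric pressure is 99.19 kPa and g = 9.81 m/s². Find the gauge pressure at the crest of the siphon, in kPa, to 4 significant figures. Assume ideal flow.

P_gauge ≈ -84.10 kPa

From the surface to the outlet (both open to atmosphere, surface at rest): v = √(2g·h_out) = √(2·9.81·4.938) = 9.843 m/s.
The bore is uniform, so the speed at the crest is the same v. Bernoulli surface→crest: P_atm = P_top + ½ρv² + ρg·h_top.
P_top = 99190 − ½·1000·9.843² − 1000·9.81·3.635 = 15090 Pa. So P_gauge = P_top − P_atm = -84100 Pa.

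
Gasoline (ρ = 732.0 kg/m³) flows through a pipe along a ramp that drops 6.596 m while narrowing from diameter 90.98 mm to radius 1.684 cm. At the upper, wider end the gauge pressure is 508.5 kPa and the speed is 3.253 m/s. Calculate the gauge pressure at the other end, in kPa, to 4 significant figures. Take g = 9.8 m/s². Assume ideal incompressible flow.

P₂ = 353.5 kPa

Continuity gives A₁v₁ = A₂v₂, so v₂ = (65.01 cm²)/(8.909 cm²) × 3.253 m/s = 23.74 m/s.
Energy conservation along the streamline gives P₂ = P₁ − ½ρ(v₂² − v₁²) − ρg(h₂ − h₁).
P₂ = 508500 + ½·732.0·(3.253² − 23.74²) − 732.0·9.8·(−6.596) = 508500 + (-202400) − (-47320) = 353500 Pa.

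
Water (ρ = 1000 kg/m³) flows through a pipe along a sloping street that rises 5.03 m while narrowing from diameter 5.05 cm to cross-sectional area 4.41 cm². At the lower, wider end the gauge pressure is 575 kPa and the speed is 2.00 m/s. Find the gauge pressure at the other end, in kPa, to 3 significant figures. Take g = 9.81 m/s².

486 kPa

Continuity gives A₁v₁ = A₂v₂, so v₂ = (20.0 cm²)/(4.41 cm²) × 2.00 m/s = 9.08 m/s.
Energy conservation along the streamline gives P₂ = P₁ − ½ρ(v₂² − v₁²) − ρg(h₂ − h₁).
P₂ = 575000 + ½·1000·(2.00² − 9.08²) − 1000·9.81·(+5.03) = 575000 + (-39300) − (49300) = 486000 Pa.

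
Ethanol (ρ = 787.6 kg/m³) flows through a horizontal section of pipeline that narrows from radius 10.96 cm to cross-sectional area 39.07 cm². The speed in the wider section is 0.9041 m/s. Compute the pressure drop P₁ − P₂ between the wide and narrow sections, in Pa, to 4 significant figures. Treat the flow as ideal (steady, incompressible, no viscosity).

Mass conservation (A₁v₁ = A₂v₂) gives v₂ = 0.9041 × 377.4/39.07 = 8.733 m/s.
Bernoulli (h₁ = h₂): P₁ − P₂ = ½ρ(v₂² − v₁²).
P₁ − P₂ = ½·787.6·(8.733² − 0.9041²) = ½·787.6·75.44 = 29710 Pa.

ΔP ≈ 29710 Pa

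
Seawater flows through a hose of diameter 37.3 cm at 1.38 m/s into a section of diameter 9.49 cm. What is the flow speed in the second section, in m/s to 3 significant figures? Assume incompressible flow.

The volume flow rate is constant, so v₂ = (A₁/A₂)v₁ = (1090/70.7)·1.38 = 21.3 m/s.

v₂ ≈ 21.3 m/s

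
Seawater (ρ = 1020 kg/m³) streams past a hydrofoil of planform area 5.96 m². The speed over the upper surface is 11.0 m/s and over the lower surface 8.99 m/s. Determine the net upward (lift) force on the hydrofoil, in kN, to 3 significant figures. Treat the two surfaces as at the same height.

From P + ½ρv² = const at equal height, P_low − P_up = ½ρ(v_up² − v_low²).
ΔP = ½·1020·(11.0² − 8.99²) = 20500 Pa.
Lift = ΔP · A = 20500 × 5.96 = 122000 N.

F ≈ 122 kN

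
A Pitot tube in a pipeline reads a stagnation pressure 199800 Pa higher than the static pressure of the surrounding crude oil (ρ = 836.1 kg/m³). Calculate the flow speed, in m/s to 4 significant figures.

21.86 m/s

At the stagnation point the flow is brought to rest, so Bernoulli gives P_stag − P_static = ½ρv².
v = √(2ΔP/ρ) = √(2·199800/836.1) = 21.86 m/s.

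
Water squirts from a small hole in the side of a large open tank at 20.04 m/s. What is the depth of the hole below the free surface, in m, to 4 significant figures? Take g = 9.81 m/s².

h = 20.47 m

Inverting v = √(2gh) gives h = v² / 2g.
h = 20.04²/(2·9.81) = 401.6/19.62 = 20.47 m.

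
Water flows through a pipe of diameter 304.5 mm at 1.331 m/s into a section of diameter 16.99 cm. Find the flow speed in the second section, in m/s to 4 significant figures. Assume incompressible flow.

The volume flow rate is constant, so v₂ = (A₁/A₂)v₁ = (728.2/226.7)·1.331 = 4.275 m/s.

4.275 m/s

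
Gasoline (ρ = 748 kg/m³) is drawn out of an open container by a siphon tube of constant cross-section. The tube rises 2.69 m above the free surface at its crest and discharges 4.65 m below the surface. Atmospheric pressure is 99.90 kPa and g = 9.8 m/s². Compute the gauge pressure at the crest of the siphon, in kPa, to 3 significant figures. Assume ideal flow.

From the surface to the outlet (both open to atmosphere, surface at rest): v = √(2g·h_out) = √(2·9.8·4.65) = 9.55 m/s.
The bore is uniform, so the speed at the crest is the same v. Bernoulli surface→crest: P_atm = P_top + ½ρv² + ρg·h_top.
P_top = 99900 − ½·748·9.55² − 748·9.8·2.69 = 46100 Pa. So P_gauge = P_top − P_atm = -53800 Pa.

P_gauge = -53.8 kPa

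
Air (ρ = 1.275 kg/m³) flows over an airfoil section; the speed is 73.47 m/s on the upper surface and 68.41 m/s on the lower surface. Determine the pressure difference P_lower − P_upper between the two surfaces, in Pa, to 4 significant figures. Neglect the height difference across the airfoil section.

ΔP ≈ 457.7 Pa

The pressure is lower where the speed is higher: ΔP = ½ρ(v_up² − v_low²).
ΔP = ½·1.275·(73.47² − 68.41²) = 457.7 Pa.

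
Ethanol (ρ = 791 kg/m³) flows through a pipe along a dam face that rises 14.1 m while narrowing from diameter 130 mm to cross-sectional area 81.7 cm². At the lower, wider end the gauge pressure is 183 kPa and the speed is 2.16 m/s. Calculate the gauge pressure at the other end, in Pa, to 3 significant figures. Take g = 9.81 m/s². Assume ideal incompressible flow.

P₂ ≈ 70600 Pa

By continuity, v₂ = v₁·A₁/A₂ = 2.16·(133/81.7) = 3.51 m/s.
Applying Bernoulli between the two ends and solving for P₂: P₂ = P₁ + ½ρ(v₁² − v₂²) − ρgΔh.
P₂ = 183000 + ½·791·(2.16² − 3.51²) − 791·9.81·(+14.1) = 183000 + (-3030) − (109000) = 70600 Pa.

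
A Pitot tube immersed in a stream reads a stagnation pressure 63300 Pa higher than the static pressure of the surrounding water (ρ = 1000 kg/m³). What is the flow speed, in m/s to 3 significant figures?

At the stagnation point the flow is brought to rest, so Bernoulli gives P_stag − P_static = ½ρv².
v = √(2ΔP/ρ) = √(2·63300/1000) = 11.3 m/s.

v = 11.3 m/s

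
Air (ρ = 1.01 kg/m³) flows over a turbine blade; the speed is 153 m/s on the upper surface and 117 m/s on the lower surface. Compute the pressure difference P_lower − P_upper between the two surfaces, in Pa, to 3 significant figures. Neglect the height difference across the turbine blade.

Bernoulli (same height): P_lower − P_upper = ½ρ(v_upper² − v_lower²).
ΔP = ½·1.01·(153² − 117²) = 4910 Pa.

4910 Pa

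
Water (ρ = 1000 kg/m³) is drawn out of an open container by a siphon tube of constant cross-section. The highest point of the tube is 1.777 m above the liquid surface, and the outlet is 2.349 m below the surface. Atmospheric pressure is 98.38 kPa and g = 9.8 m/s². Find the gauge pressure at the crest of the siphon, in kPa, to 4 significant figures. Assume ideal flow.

From the surface to the outlet (both open to atmosphere, surface at rest): v = √(2g·h_out) = √(2·9.8·2.349) = 6.785 m/s.
With constant cross-section the crest speed equals v; applying Bernoulli from the surface up to the crest, P_top = P_atm − ½ρv² − ρg·h_top.
P_top = 98380 − ½·1000·6.785² − 1000·9.8·1.777 = 57950 Pa. So P_gauge = P_top − P_atm = -40430 Pa.

-40.43 kPa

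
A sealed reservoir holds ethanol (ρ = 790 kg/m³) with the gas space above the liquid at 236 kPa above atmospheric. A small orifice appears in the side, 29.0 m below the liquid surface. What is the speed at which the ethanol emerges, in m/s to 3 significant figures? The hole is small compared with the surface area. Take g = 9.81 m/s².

v = 34.2 m/s

Take point 1 at the surface (v₁ ≈ 0) and point 2 at the hole (at atmospheric pressure). Bernoulli: P₁ + ρg h = P_atm + ½ρv₂².
With P₁ − P_atm = 236000 Pa, v₂ = √(2gh + 2ΔP/ρ) = √(2·9.81·29.0 + 2·236000/790) = 34.2 m/s.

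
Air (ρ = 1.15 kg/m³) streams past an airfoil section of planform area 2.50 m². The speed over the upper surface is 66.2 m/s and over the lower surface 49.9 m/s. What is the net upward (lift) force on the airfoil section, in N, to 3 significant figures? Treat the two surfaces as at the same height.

F ≈ 2720 N

With equal heights on the two surfaces, Bernoulli gives P_lower − P_upper = ½ρ(v_upper² − v_lower²).
ΔP = ½·1.15·(66.2² − 49.9²) = 1090 Pa.
Lift = ΔP · A = 1090 × 2.50 = 2720 N.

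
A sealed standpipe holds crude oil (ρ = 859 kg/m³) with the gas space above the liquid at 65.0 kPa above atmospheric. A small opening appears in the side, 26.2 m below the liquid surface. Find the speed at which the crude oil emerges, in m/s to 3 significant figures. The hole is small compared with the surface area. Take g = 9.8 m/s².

Take point 1 at the surface (v₁ ≈ 0) and point 2 at the hole (at atmospheric pressure). Bernoulli: P₁ + ρg h = P_atm + ½ρv₂².
With P₁ − P_atm = 65000 Pa, v₂ = √(2gh + 2ΔP/ρ) = √(2·9.8·26.2 + 2·65000/859) = 25.8 m/s.

v = 25.8 m/s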